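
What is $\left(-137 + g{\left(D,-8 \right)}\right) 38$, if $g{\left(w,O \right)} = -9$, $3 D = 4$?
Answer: $-5548$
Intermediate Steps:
$D = \frac{4}{3}$ ($D = \frac{1}{3} \cdot 4 = \frac{4}{3} \approx 1.3333$)
$\left(-137 + g{\left(D,-8 \right)}\right) 38 = \left(-137 - 9\right) 38 = \left(-146\right) 38 = -5548$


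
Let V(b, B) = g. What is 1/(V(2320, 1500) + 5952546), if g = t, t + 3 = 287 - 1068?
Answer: 1/5951762 ≈ 1.6802e-7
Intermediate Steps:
t = -784 (t = -3 + (287 - 1068) = -3 - 781 = -784)
g = -784
V(b, B) = -784
1/(V(2320, 1500) + 5952546) = 1/(-784 + 5952546) = 1/5951762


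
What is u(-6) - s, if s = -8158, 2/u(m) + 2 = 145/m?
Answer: 1280794/157 ≈ 8157.9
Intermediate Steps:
u(m) = 2/(-2 + 145/m)
u(-6) - s = -2*(-6)/(-145 + 2*(-6)) - 1*(-8158) = -2*(-6)/(-145 - 12) + 8158 = -2*(-6)/(-157) + 8158 = -2*(-6)*(-1/157) + 8158 = -12/157 + 8158 = 1280794/157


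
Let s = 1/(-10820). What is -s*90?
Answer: 9/1082 ≈ 0.0083179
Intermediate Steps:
s = -1/10820 ≈ -9.2421e-5
-s*90 = -(-1)*90/10820 = -1*(-9/1082) = 9/1082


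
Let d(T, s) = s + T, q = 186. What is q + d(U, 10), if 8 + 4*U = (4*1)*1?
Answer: 195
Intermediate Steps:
U = -1 (U = -2 + ((4*1)*1)/4 = -2 + (4*1)/4 = -2 + (¼)*4 = -2 + 1 = -1)
d(T, s) = T + s
q + d(U, 10) = 186 + (-1 + 10) = 186 + 9 = 195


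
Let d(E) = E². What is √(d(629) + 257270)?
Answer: √652911 ≈ 808.03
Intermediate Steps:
√(d(629) + 257270) = √(629² + 257270) = √(395641 + 257270) = √652911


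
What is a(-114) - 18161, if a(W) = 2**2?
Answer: -18157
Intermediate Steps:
a(W) = 4
a(-114) - 18161 = 4 - 18161 = -18157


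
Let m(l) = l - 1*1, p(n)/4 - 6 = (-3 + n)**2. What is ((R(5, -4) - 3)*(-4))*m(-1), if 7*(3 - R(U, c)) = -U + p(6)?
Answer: -440/7 ≈ -62.857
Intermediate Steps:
p(n) = 24 + 4*(-3 + n)**2
R(U, c) = -39/7 + U/7 (R(U, c) = 3 - (-U + (24 + 4*(-3 + 6)**2))/7 = 3 - (-U + (24 + 4*3**2))/7 = 3 - (-U + (24 + 4*9))/7 = 3 - (-U + (24 + 36))/7 = 3 - (-U + 60)/7 = 3 - (60 - U)/7 = 3 + (-60/7 + U/7) = -39/7 + U/7)
m(l) = -1 + l (m(l) = l - 1 = -1 + l)
((R(5, -4) - 3)*(-4))*m(-1) = (((-39/7 + (1/7)*5) - 3)*(-4))*(-1 - 1) = (((-39/7 + 5/7) - 3)*(-4))*(-2) = ((-34/7 - 3)*(-4))*(-2) = -55/7*(-4)*(-2) = (220/7)*(-2) = -440/7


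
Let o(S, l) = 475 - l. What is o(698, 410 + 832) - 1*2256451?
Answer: -2257218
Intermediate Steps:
o(698, 410 + 832) - 1*2256451 = (475 - (410 + 832)) - 1*2256451 = (475 - 1*1242) - 2256451 = (475 - 1242) - 2256451 = -767 - 2256451 = -2257218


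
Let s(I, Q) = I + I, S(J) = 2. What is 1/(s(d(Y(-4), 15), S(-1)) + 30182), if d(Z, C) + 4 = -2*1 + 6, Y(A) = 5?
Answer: 1/30182 ≈ 3.3132e-5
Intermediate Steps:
d(Z, C) = 0 (d(Z, C) = -4 + (-2*1 + 6) = -4 + (-2 + 6) = -4 + 4 = 0)
s(I, Q) = 2*I
1/(s(d(Y(-4), 15), S(-1)) + 30182) = 1/(2*0 + 30182) = 1/(0 + 30182) = 1/30182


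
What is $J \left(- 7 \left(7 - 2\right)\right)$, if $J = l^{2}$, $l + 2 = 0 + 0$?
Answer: $-140$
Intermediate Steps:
$l = -2$ ($l = -2 + \left(0 + 0\right) = -2 + 0 = -2$)
$J = 4$ ($J = \left(-2\right)^{2} = 4$)
$J \left(- 7 \left(7 - 2\right)\right) = 4 \left(- 7 \left(7 - 2\right)\right) = 4 \left(\left(-7\right) 5\right) = 4 \left(-35\right) = -140$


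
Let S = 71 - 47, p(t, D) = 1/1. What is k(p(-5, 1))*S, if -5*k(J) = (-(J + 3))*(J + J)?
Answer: 192/5 ≈ 38.400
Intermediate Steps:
p(t, D) = 1
k(J) = -2*J*(-3 - J)/5 (k(J) = -(-(J + 3))*(J + J)/5 = -(-(3 + J))*2*J/5 = -(-3 - J)*2*J/5 = -2*J*(-3 - J)/5)
S = 24
k(p(-5, 1))*S = ((⅖)*1*(3 + 1))*24 = ((⅖)*1*4)*24 = (8/5)*24 = 192/5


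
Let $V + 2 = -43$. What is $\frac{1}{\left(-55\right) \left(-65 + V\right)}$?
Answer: $\frac{1}{6050} \approx 0.00016529$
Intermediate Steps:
$V = -45$ ($V = -2 - 43 = -45$)
$\frac{1}{\left(-55\right) \left(-65 + V\right)} = \frac{1}{\left(-55\right) \left(-65 - 45\right)} = \frac{1}{\left(-55\right) \left(-110\right)} = \frac{1}{6050}$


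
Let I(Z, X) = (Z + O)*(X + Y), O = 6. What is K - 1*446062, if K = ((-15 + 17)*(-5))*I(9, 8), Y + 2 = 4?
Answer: -447562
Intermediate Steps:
Y = 2 (Y = -2 + 4 = 2)
I(Z, X) = (2 + X)*(6 + Z) (I(Z, X) = (Z + 6)*(X + 2) = (6 + Z)*(2 + X) = (2 + X)*(6 + Z))
K = -1500 (K = ((-15 + 17)*(-5))*(12 + 2*9 + 6*8 + 8*9) = (2*(-5))*(12 + 18 + 48 + 72) = -10*150 = -1500)
K - 1*446062 = -1500 - 1*446062 = -1500 - 446062 = -447562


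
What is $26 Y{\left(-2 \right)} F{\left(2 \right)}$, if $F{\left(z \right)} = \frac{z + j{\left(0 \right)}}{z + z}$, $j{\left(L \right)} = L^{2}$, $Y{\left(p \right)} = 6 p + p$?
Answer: $-182$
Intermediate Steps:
$Y{\left(p \right)} = 7 p$
$F{\left(z \right)} = \frac{1}{2}$ ($F{\left(z \right)} = \frac{z + 0^{2}}{z + z} = \frac{z + 0}{2 z} = z \frac{1}{2 z} = \frac{1}{2}$)
$26 Y{\left(-2 \right)} F{\left(2 \right)} = 26 \cdot 7 \left(-2\right) \frac{1}{2} = 26 \left(-14\right) \frac{1}{2} = \left(-364\right) \frac{1}{2} = -182$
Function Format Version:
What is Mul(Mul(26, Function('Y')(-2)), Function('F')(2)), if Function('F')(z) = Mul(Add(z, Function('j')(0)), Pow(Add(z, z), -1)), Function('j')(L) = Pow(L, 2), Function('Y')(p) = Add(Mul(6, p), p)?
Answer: -182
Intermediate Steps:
Function('Y')(p) = Mul(7, p)
Function('F')(z) = Rational(1, 2) (Function('F')(z) = Mul(Add(z, Pow(0, 2)), Pow(Add(z, z), -1)) = Mul(Add(z, 0), Pow(Mul(2, z), -1)) = Mul(z, Mul(Rational(1, 2), Pow(z, -1))) = Rational(1, 2))
Mul(Mul(26, Function('Y')(-2)), Function('F')(2)) = Mul(Mul(26, Mul(7, -2)), Rational(1, 2)) = Mul(Mul(26, -14), Rational(1, 2)) = Mul(-364, Rational(1, 2)) = -182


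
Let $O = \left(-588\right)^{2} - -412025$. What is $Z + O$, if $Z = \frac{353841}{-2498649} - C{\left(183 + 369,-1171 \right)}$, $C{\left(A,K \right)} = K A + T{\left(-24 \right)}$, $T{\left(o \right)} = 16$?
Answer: $\frac{1169488382088}{832883} \approx 1.4041 \cdot 10^{6}$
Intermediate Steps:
$C{\left(A,K \right)} = 16 + A K$ ($C{\left(A,K \right)} = K A + 16 = A K + 16 = 16 + A K$)
$O = 757769$ ($O = 345744 + 412025 = 757769$)
$Z = \frac{538355464061}{832883}$ ($Z = \frac{353841}{-2498649} - \left(16 + \left(183 + 369\right) \left(-1171\right)\right) = 353841 \left(- \frac{1}{2498649}\right) - \left(16 + 552 \left(-1171\right)\right) = - \frac{117947}{832883} - \left(16 - 646392\right) = - \frac{117947}{832883} - -646376 = - \frac{117947}{832883} + 646376 = \frac{538355464061}{832883} \approx 6.4638 \cdot 10^{5}$)
$Z + O = \frac{538355464061}{832883} + 757769 = \frac{1169488382088}{832883}$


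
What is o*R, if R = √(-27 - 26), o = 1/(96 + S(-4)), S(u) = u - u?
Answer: I*√53/96 ≈ 0.075835*I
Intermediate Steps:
S(u) = 0
o = 1/96 (o = 1/(96 + 0) = 1/96 ≈ 0.010417)
R = I*√53 (R = √(-53) = I*√53 ≈ 7.2801*I)
o*R = (I*√53)/96 = I*√53/96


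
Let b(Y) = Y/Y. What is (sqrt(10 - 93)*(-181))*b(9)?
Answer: -181*I*sqrt(83) ≈ -1649.0*I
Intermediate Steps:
b(Y) = 1
(sqrt(10 - 93)*(-181))*b(9) = (sqrt(10 - 93)*(-181))*1 = (sqrt(-83)*(-181))*1 = ((I*sqrt(83))*(-181))*1 = -181*I*sqrt(83)*1 = -181*I*sqrt(83)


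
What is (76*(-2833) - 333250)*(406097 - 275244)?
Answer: -71780459974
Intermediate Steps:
(76*(-2833) - 333250)*(406097 - 275244) = (-215308 - 333250)*130853 = -548558*130853 = -71780459974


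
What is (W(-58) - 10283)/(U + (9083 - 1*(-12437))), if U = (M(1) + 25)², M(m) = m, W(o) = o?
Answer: -10341/22196 ≈ -0.46589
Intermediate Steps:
U = 676 (U = (1 + 25)² = 26² = 676)
(W(-58) - 10283)/(U + (9083 - 1*(-12437))) = (-58 - 10283)/(676 + (9083 - 1*(-12437))) = -10341/(676 + (9083 + 12437)) = -10341/(676 + 21520) = -10341/22196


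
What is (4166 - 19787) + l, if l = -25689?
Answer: -41310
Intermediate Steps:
(4166 - 19787) + l = (4166 - 19787) - 25689 = -15621 - 25689 = -41310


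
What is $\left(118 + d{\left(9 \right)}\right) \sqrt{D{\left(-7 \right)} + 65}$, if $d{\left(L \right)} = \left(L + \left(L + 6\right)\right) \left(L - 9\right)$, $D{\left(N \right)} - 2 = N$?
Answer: $236 \sqrt{15} \approx 914.02$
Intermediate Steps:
$D{\left(N \right)} = 2 + N$
$d{\left(L \right)} = \left(-9 + L\right) \left(6 + 2 L\right)$ ($d{\left(L \right)} = \left(L + \left(6 + L\right)\right) \left(-9 + L\right) = \left(6 + 2 L\right) \left(-9 + L\right) = \left(-9 + L\right) \left(6 + 2 L\right)$)
$\left(118 + d{\left(9 \right)}\right) \sqrt{D{\left(-7 \right)} + 65} = \left(118 - \left(162 - 162\right)\right) \sqrt{\left(2 - 7\right) + 65} = \left(118 - 0\right) \sqrt{-5 + 65} = \left(118 - 0\right) \sqrt{60} = \left(118 + 0\right) 2 \sqrt{15} = 118 \cdot 2 \sqrt{15} = 236 \sqrt{15}$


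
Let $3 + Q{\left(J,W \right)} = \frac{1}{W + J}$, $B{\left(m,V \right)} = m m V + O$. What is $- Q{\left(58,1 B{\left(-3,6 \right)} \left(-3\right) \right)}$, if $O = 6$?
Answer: $\frac{367}{122} \approx 3.0082$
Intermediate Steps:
$B{\left(m,V \right)} = 6 + V m^{2}$ ($B{\left(m,V \right)} = m m V + 6 = m^{2} V + 6 = V m^{2} + 6 = 6 + V m^{2}$)
$Q{\left(J,W \right)} = -3 + \frac{1}{J + W}$ ($Q{\left(J,W \right)} = -3 + \frac{1}{W + J} = -3 + \frac{1}{J + W}$)
$- Q{\left(58,1 B{\left(-3,6 \right)} \left(-3\right) \right)} = - \frac{1 - 174 - 3 \cdot 1 \left(6 + 6 \left(-3\right)^{2}\right) \left(-3\right)}{58 + 1 \left(6 + 6 \left(-3\right)^{2}\right) \left(-3\right)} = - \frac{1 - 174 - 3 \cdot 1 \left(6 + 6 \cdot 9\right) \left(-3\right)}{58 + 1 \left(6 + 6 \cdot 9\right) \left(-3\right)} = - \frac{1 - 174 - 3 \cdot 1 \left(6 + 54\right) \left(-3\right)}{58 + 1 \left(6 + 54\right) \left(-3\right)} = - \frac{1 - 174 - 3 \cdot 1 \cdot 60 \left(-3\right)}{58 + 1 \cdot 60 \left(-3\right)} = - \frac{1 - 174 - 3 \cdot 60 \left(-3\right)}{58 + 60 \left(-3\right)} = - \frac{1 - 174 - -540}{58 - 180} = - \frac{1 - 174 + 540}{-122} = - \frac{\left(-1\right) 367}{122} = \left(-1\right) \left(- \frac{367}{122}\right) = \frac{367}{122}$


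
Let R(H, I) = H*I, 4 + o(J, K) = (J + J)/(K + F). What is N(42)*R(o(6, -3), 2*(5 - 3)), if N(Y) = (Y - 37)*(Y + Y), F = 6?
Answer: 0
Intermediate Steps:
N(Y) = 2*Y*(-37 + Y) (N(Y) = (-37 + Y)*(2*Y) = 2*Y*(-37 + Y))
o(J, K) = -4 + 2*J/(6 + K) (o(J, K) = -4 + (J + J)/(K + 6) = -4 + (2*J)/(6 + K) = -4 + 2*J/(6 + K))
N(42)*R(o(6, -3), 2*(5 - 3)) = (2*42*(-37 + 42))*((2*(-12 + 6 - 2*(-3))/(6 - 3))*(2*(5 - 3))) = (2*42*5)*((2*(-12 + 6 + 6)/3)*(2*2)) = 420*((2*(1/3)*0)*4) = 420*(0*4) = 420*0 = 0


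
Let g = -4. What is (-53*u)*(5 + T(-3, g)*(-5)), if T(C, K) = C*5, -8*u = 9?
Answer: 4770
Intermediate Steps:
u = -9/8 (u = -⅛*9 = -9/8 ≈ -1.1250)
T(C, K) = 5*C
(-53*u)*(5 + T(-3, g)*(-5)) = (-53*(-9/8))*(5 + (5*(-3))*(-5)) = 477*(5 - 15*(-5))/8 = 477*(5 + 75)/8 = (477/8)*80 = 4770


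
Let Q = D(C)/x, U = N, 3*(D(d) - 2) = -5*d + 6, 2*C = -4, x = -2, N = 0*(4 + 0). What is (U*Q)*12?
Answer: 0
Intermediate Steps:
N = 0 (N = 0*4 = 0)
C = -2 (C = (1/2)*(-4) = -2)
D(d) = 4 - 5*d/3 (D(d) = 2 + (-5*d + 6)/3 = 2 + (6 - 5*d)/3 = 2 + (2 - 5*d/3) = 4 - 5*d/3)
U = 0
Q = -11/3 (Q = (4 - 5/3*(-2))/(-2) = (4 + 10/3)*(-1/2) = (22/3)*(-1/2) = -11/3 ≈ -3.6667)
(U*Q)*12 = (0*(-11/3))*12 = 0*12 = 0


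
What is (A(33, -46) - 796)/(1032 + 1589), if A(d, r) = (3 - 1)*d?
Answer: -730/2621 ≈ -0.27852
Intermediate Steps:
A(d, r) = 2*d
(A(33, -46) - 796)/(1032 + 1589) = (2*33 - 796)/(1032 + 1589) = (66 - 796)/2621 = -730*1/2621 = -730/2621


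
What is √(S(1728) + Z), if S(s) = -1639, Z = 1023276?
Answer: √1021637 ≈ 1010.8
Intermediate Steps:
√(S(1728) + Z) = √(-1639 + 1023276) = √1021637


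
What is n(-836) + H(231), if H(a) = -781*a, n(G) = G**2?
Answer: 518485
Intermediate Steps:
n(-836) + H(231) = (-836)**2 - 781*231 = 698896 - 180411 = 518485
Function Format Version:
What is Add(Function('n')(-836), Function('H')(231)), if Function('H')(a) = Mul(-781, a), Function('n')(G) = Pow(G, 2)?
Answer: 518485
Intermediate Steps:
Add(Function('n')(-836), Function('H')(231)) = Add(Pow(-836, 2), Mul(-781, 231)) = Add(698896, -180411) = 518485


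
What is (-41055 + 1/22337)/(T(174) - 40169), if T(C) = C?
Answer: 917045534/893368315 ≈ 1.0265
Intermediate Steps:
(-41055 + 1/22337)/(T(174) - 40169) = (-41055 + 1/22337)/(174 - 40169) = (-41055 + 1/22337)/(-39995) = -917045534/22337*(-1/39995) = 917045534/893368315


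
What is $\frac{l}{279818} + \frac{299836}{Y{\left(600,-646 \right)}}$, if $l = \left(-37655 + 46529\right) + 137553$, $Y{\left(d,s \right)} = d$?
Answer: $\frac{5249210378}{10493175} \approx 500.25$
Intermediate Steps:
$l = 146427$ ($l = 8874 + 137553 = 146427$)
$\frac{l}{279818} + \frac{299836}{Y{\left(600,-646 \right)}} = \frac{146427}{279818} + \frac{299836}{600} = 146427 \cdot \frac{1}{279818} + 299836 \cdot \frac{1}{600} = \frac{146427}{279818} + \frac{74959}{150} = \frac{5249210378}{10493175}$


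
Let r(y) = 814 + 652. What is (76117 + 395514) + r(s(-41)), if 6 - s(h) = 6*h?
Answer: 473097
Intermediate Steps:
s(h) = 6 - 6*h
r(y) = 1466
(76117 + 395514) + r(s(-41)) = (76117 + 395514) + 1466 = 471631 + 1466 = 473097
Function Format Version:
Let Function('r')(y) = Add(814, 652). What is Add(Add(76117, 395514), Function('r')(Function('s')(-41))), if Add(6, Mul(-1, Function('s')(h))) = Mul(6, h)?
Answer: 473097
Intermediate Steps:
Function('s')(h) = Add(6, Mul(-6, h)) (Function('s')(h) = Add(6, Mul(-1, Mul(6, h))) = Add(6, Mul(-6, h)))
Function('r')(y) = 1466
Add(Add(76117, 395514), Function('r')(Function('s')(-41))) = Add(Add(76117, 395514), 1466) = Add(471631, 1466) = 473097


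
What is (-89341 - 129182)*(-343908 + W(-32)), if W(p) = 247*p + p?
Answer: 76886006412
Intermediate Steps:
W(p) = 248*p
(-89341 - 129182)*(-343908 + W(-32)) = (-89341 - 129182)*(-343908 + 248*(-32)) = -218523*(-343908 - 7936) = -218523*(-351844) = 76886006412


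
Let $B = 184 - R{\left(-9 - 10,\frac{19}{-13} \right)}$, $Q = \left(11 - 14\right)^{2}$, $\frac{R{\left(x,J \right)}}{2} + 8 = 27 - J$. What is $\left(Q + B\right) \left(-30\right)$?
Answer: $- \frac{59310}{13} \approx -4562.3$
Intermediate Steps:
$R{\left(x,J \right)} = 38 - 2 J$ ($R{\left(x,J \right)} = -16 + 2 \left(27 - J\right) = -16 - \left(-54 + 2 J\right) = 38 - 2 J$)
$Q = 9$ ($Q = \left(-3\right)^{2} = 9$)
$B = \frac{1860}{13}$ ($B = 184 - \left(38 - 2 \frac{19}{-13}\right) = 184 - \left(38 - 2 \cdot 19 \left(- \frac{1}{13}\right)\right) = 184 - \left(38 - - \frac{38}{13}\right) = 184 - \left(38 + \frac{38}{13}\right) = 184 - \frac{532}{13} = \frac{1860}{13} \approx 143.08$)
$\left(Q + B\right) \left(-30\right) = \left(9 + \frac{1860}{13}\right) \left(-30\right) = \frac{1977}{13} \left(-30\right) = - \frac{59310}{13}$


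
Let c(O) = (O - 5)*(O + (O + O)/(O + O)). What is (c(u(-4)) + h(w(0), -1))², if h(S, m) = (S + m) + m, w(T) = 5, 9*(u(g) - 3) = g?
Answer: 212521/6561 ≈ 32.392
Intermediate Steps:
u(g) = 3 + g/9
c(O) = (1 + O)*(-5 + O) (c(O) = (-5 + O)*(O + (2*O)/((2*O))) = (-5 + O)*(O + (2*O)*(1/(2*O))) = (-5 + O)*(O + 1) = (-5 + O)*(1 + O) = (1 + O)*(-5 + O))
h(S, m) = S + 2*m
(c(u(-4)) + h(w(0), -1))² = ((-5 + (3 + (⅑)*(-4))² - 4*(3 + (⅑)*(-4))) + (5 + 2*(-1)))² = ((-5 + (3 - 4/9)² - 4*(3 - 4/9)) + (5 - 2))² = ((-5 + (23/9)² - 4*23/9) + 3)² = ((-5 + 529/81 - 92/9) + 3)² = (-704/81 + 3)² = (-461/81)² = 212521/6561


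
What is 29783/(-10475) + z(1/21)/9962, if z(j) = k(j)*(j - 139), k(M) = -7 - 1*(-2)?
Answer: -3038916458/1095695475 ≈ -2.7735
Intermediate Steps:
k(M) = -5 (k(M) = -7 + 2 = -5)
z(j) = 695 - 5*j (z(j) = -5*(j - 139) = -5*(-139 + j) = 695 - 5*j)
29783/(-10475) + z(1/21)/9962 = 29783/(-10475) + (695 - 5/21)/9962 = 29783*(-1/10475) + (695 - 5*1/21)*(1/9962) = -29783/10475 + (695 - 5/21)*(1/9962) = -29783/10475 + (14590/21)*(1/9962) = -29783/10475 + 7295/104601 = -3038916458/1095695475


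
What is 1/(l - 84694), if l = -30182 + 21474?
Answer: -1/93402 ≈ -1.0706e-5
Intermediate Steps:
l = -8708
1/(l - 84694) = 1/(-8708 - 84694) = 1/(-93402) = -1/93402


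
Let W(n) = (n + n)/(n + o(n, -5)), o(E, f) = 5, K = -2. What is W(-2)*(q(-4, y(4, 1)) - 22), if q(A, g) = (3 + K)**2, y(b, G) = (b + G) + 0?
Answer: 28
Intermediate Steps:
y(b, G) = G + b (y(b, G) = (G + b) + 0 = G + b)
q(A, g) = 1 (q(A, g) = (3 - 2)**2 = 1**2 = 1)
W(n) = 2*n/(5 + n) (W(n) = (n + n)/(n + 5) = (2*n)/(5 + n) = 2*n/(5 + n))
W(-2)*(q(-4, y(4, 1)) - 22) = (2*(-2)/(5 - 2))*(1 - 22) = (2*(-2)/3)*(-21) = (2*(-2)*(1/3))*(-21) = -4/3*(-21) = 28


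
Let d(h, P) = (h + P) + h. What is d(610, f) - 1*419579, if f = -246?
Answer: -418605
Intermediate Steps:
d(h, P) = P + 2*h (d(h, P) = (P + h) + h = P + 2*h)
d(610, f) - 1*419579 = (-246 + 2*610) - 1*419579 = (-246 + 1220) - 419579 = 974 - 419579 = -418605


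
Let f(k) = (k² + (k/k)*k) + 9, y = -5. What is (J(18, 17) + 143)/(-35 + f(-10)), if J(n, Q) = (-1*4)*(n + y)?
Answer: 91/64 ≈ 1.4219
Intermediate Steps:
J(n, Q) = 20 - 4*n (J(n, Q) = (-1*4)*(n - 5) = -4*(-5 + n) = 20 - 4*n)
f(k) = 9 + k + k² (f(k) = (k² + 1*k) + 9 = (k² + k) + 9 = (k + k²) + 9 = 9 + k + k²)
(J(18, 17) + 143)/(-35 + f(-10)) = ((20 - 4*18) + 143)/(-35 + (9 - 10 + (-10)²)) = ((20 - 72) + 143)/(-35 + (9 - 10 + 100)) = (-52 + 143)/(-35 + 99) = 91/64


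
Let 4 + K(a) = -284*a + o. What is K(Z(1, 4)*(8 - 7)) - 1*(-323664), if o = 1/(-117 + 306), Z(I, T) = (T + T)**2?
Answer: 57736477/189 ≈ 3.0548e+5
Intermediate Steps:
Z(I, T) = 4*T**2 (Z(I, T) = (2*T)**2 = 4*T**2)
o = 1/189 ≈ 0.0052910
K(a) = -755/189 - 284*a (K(a) = -4 + (-284*a + 1/189) = -4 + (1/189 - 284*a) = -755/189 - 284*a)
K(Z(1, 4)*(8 - 7)) - 1*(-323664) = (-755/189 - 284*4*4**2*(8 - 7)) - 1*(-323664) = (-755/189 - 284*4*16) + 323664 = (-755/189 - 18176) + 323664 = -3436019/189 + 323664 = 57736477/189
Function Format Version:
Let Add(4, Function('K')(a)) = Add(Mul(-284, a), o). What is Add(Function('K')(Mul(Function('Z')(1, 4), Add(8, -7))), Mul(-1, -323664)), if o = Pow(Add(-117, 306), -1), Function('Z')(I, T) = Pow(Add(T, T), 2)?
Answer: Rational(57736477, 189) ≈ 3.0548e+5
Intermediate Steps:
Function('Z')(I, T) = Mul(4, Pow(T, 2)) (Function('Z')(I, T) = Pow(Mul(2, T), 2) = Mul(4, Pow(T, 2)))
o = Rational(1, 189) (o = Pow(189, -1) = Rational(1, 189) ≈ 0.0052910)
Function('K')(a) = Add(Rational(-755, 189), Mul(-284, a)) (Function('K')(a) = Add(-4, Add(Mul(-284, a), Rational(1, 189))) = Add(-4, Add(Rational(1, 189), Mul(-284, a))) = Add(Rational(-755, 189), Mul(-284, a)))
Add(Function('K')(Mul(Function('Z')(1, 4), Add(8, -7))), Mul(-1, -323664)) = Add(Add(Rational(-755, 189), Mul(-284, Mul(Mul(4, Pow(4, 2)), Add(8, -7)))), Mul(-1, -323664)) = Add(Add(Rational(-755, 189), Mul(-284, Mul(Mul(4, 16), 1))), 323664) = Add(Add(Rational(-755, 189), Mul(-284, Mul(64, 1))), 323664) = Add(Add(Rational(-755, 189), Mul(-284, 64)), 323664) = Add(Add(Rational(-755, 189), -18176), 323664) = Add(Rational(-3436019, 189), 323664) = Rational(57736477, 189)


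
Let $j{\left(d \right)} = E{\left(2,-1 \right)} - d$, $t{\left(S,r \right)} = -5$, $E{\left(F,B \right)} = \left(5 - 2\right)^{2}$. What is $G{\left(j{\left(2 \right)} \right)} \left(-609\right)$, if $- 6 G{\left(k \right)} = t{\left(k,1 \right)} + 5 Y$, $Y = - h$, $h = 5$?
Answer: $-3045$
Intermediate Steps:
$Y = -5$ ($Y = \left(-1\right) 5 = -5$)
$E{\left(F,B \right)} = 9$ ($E{\left(F,B \right)} = 3^{2} = 9$)
$j{\left(d \right)} = 9 - d$
$G{\left(k \right)} = 5$ ($G{\left(k \right)} = - \frac{-5 + 5 \left(-5\right)}{6} = - \frac{-5 - 25}{6} = \left(- \frac{1}{6}\right) \left(-30\right) = 5$)
$G{\left(j{\left(2 \right)} \right)} \left(-609\right) = 5 \left(-609\right) = -3045$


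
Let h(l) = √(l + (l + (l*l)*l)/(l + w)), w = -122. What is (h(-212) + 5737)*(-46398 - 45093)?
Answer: -524883867 - 91491*√789703922/167 ≈ -5.4028e+8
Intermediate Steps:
h(l) = √(l + (l + l³)/(-122 + l)) (h(l) = √(l + (l + (l*l)*l)/(l - 122)) = √(l + (l + l²*l)/(-122 + l)) = √(l + (l + l³)/(-122 + l)))
(h(-212) + 5737)*(-46398 - 45093) = (√(-212*(-121 - 212 + (-212)²)/(-122 - 212)) + 5737)*(-46398 - 45093) = (√(-212*(-121 - 212 + 44944)/(-334)) + 5737)*(-91491) = (√(-212*(-1/334)*44611) + 5737)*(-91491) = (√(4728766/167) + 5737)*(-91491) = (√789703922/167 + 5737)*(-91491) = (5737 + √789703922/167)*(-91491) = -524883867 - 91491*√789703922/167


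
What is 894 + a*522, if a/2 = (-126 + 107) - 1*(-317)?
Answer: 312006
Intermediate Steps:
a = 596 (a = 2*((-126 + 107) - 1*(-317)) = 2*(-19 + 317) = 2*298 = 596)
894 + a*522 = 894 + 596*522 = 894 + 311112 = 312006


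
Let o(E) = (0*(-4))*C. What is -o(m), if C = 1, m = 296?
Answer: 0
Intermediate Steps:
o(E) = 0 (o(E) = (0*(-4))*1 = 0*1 = 0)
-o(m) = -1*0 = 0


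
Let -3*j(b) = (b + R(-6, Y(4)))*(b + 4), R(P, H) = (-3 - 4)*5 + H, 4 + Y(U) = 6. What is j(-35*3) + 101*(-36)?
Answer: -8282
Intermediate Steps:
Y(U) = 2 (Y(U) = -4 + 6 = 2)
R(P, H) = -35 + H (R(P, H) = -7*5 + H = -35 + H)
j(b) = -(-33 + b)*(4 + b)/3 (j(b) = -(b + (-35 + 2))*(b + 4)/3 = -(b - 33)*(4 + b)/3 = -(-33 + b)*(4 + b)/3)
j(-35*3) + 101*(-36) = (44 - (-35*3)²/3 + 29*(-35*3)/3) + 101*(-36) = (44 - ⅓*(-105)² + (29/3)*(-105)) - 3636 = (44 - ⅓*11025 - 1015) - 3636 = (44 - 3675 - 1015) - 3636 = -4646 - 3636 = -8282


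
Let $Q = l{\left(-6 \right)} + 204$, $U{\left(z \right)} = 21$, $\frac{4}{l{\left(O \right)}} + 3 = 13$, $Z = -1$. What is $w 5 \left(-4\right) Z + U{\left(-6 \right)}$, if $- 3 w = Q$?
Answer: $- \frac{4025}{3} \approx -1341.7$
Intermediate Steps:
$l{\left(O \right)} = \frac{2}{5}$ ($l{\left(O \right)} = \frac{4}{-3 + 13} = \frac{4}{10} = 4 \cdot \frac{1}{10} = \frac{2}{5}$)
$Q = \frac{1022}{5}$ ($Q = \frac{2}{5} + 204 = \frac{1022}{5} \approx 204.4$)
$w = - \frac{1022}{15}$ ($w = \left(- \frac{1}{3}\right) \frac{1022}{5} = - \frac{1022}{15} \approx -68.133$)
$w 5 \left(-4\right) Z + U{\left(-6 \right)} = - \frac{1022 \cdot 5 \left(-4\right) \left(-1\right)}{15} + 21 = - \frac{1022 \left(\left(-20\right) \left(-1\right)\right)}{15} + 21 = \left(- \frac{1022}{15}\right) 20 + 21 = - \frac{4088}{3} + 21 = - \frac{4025}{3}$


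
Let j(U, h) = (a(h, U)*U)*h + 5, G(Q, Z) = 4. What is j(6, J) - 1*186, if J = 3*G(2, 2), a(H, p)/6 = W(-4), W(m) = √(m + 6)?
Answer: -181 + 432*√2 ≈ 429.94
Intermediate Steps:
W(m) = √(6 + m)
a(H, p) = 6*√2 (a(H, p) = 6*√(6 - 4) = 6*√2)
J = 12 (J = 3*4 = 12)
j(U, h) = 5 + 6*U*h*√2 (j(U, h) = ((6*√2)*U)*h + 5 = (6*U*√2)*h + 5 = 6*U*h*√2 + 5 = 5 + 6*U*h*√2)
j(6, J) - 1*186 = (5 + 6*6*12*√2) - 1*186 = (5 + 432*√2) - 186 = -181 + 432*√2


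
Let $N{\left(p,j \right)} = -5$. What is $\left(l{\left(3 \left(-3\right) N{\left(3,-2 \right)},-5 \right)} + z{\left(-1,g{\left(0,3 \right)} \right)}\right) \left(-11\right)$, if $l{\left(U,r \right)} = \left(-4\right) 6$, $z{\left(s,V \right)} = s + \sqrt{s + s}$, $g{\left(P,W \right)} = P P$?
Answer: $275 - 11 i \sqrt{2} \approx 275.0 - 15.556 i$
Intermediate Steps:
$g{\left(P,W \right)} = P^{2}$
$z{\left(s,V \right)} = s + \sqrt{2} \sqrt{s}$ ($z{\left(s,V \right)} = s + \sqrt{2 s} = s + \sqrt{2} \sqrt{s}$)
$l{\left(U,r \right)} = -24$
$\left(l{\left(3 \left(-3\right) N{\left(3,-2 \right)},-5 \right)} + z{\left(-1,g{\left(0,3 \right)} \right)}\right) \left(-11\right) = \left(-24 - \left(1 - \sqrt{2} \sqrt{-1}\right)\right) \left(-11\right) = \left(-24 - \left(1 - \sqrt{2} i\right)\right) \left(-11\right) = \left(-24 - \left(1 - i \sqrt{2}\right)\right) \left(-11\right) = \left(-25 + i \sqrt{2}\right) \left(-11\right) = 275 - 11 i \sqrt{2}$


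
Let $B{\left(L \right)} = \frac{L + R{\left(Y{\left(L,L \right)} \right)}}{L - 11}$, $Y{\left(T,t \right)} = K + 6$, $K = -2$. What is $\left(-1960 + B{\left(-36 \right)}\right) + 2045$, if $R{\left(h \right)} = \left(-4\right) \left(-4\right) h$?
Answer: $\frac{3967}{47} \approx 84.404$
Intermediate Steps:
$Y{\left(T,t \right)} = 4$ ($Y{\left(T,t \right)} = -2 + 6 = 4$)
$R{\left(h \right)} = 16 h$
$B{\left(L \right)} = \frac{64 + L}{-11 + L}$ ($B{\left(L \right)} = \frac{L + 16 \cdot 4}{L - 11} = \frac{L + 64}{-11 + L} = \frac{64 + L}{-11 + L}$)
$\left(-1960 + B{\left(-36 \right)}\right) + 2045 = \left(-1960 + \frac{64 - 36}{-11 - 36}\right) + 2045 = \left(-1960 + \frac{1}{-47} \cdot 28\right) + 2045 = \left(-1960 - \frac{28}{47}\right) + 2045 = - \frac{92148}{47} + 2045 = \frac{3967}{47}$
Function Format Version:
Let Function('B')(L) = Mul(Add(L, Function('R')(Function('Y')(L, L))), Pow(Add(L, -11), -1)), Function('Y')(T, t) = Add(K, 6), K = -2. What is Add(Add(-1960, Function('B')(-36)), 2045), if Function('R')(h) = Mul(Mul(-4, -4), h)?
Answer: Rational(3967, 47) ≈ 84.404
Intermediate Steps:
Function('Y')(T, t) = 4 (Function('Y')(T, t) = Add(-2, 6) = 4)
Function('R')(h) = Mul(16, h)
Function('B')(L) = Mul(Pow(Add(-11, L), -1), Add(64, L)) (Function('B')(L) = Mul(Add(L, Mul(16, 4)), Pow(Add(L, -11), -1)) = Mul(Add(L, 64), Pow(Add(-11, L), -1)) = Mul(Add(64, L), Pow(Add(-11, L), -1)) = Mul(Pow(Add(-11, L), -1), Add(64, L)))
Add(Add(-1960, Function('B')(-36)), 2045) = Add(Add(-1960, Mul(Pow(Add(-11, -36), -1), Add(64, -36))), 2045) = Add(Add(-1960, Mul(Pow(-47, -1), 28)), 2045) = Add(Add(-1960, Mul(Rational(-1, 47), 28)), 2045) = Add(Add(-1960, Rational(-28, 47)), 2045) = Add(Rational(-92148, 47), 2045) = Rational(3967, 47)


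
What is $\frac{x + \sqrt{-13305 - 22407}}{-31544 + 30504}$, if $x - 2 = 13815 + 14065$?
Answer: $- \frac{13941}{520} - \frac{3 i \sqrt{62}}{130} \approx -26.81 - 0.18171 i$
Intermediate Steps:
$x = 27882$ ($x = 2 + \left(13815 + 14065\right) = 2 + 27880 = 27882$)
$\frac{x + \sqrt{-13305 - 22407}}{-31544 + 30504} = \frac{27882 + \sqrt{-13305 - 22407}}{-31544 + 30504} = \frac{27882 + \sqrt{-35712}}{-1040} = \left(27882 + 24 i \sqrt{62}\right) \left(- \frac{1}{1040}\right) = - \frac{13941}{520} - \frac{3 i \sqrt{62}}{130}$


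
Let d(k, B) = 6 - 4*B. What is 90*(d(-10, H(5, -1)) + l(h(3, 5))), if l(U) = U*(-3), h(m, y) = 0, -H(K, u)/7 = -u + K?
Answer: 15660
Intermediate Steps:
H(K, u) = -7*K + 7*u (H(K, u) = -7*(-u + K) = -7*(K - u) = -7*K + 7*u)
l(U) = -3*U
90*(d(-10, H(5, -1)) + l(h(3, 5))) = 90*((6 - 4*(-7*5 + 7*(-1))) - 3*0) = 90*((6 - 4*(-35 - 7)) + 0) = 90*((6 - 4*(-42)) + 0) = 90*((6 + 168) + 0) = 90*(174 + 0) = 90*174 = 15660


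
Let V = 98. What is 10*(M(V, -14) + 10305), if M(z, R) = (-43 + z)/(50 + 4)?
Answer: 2782625/27 ≈ 1.0306e+5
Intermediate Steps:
M(z, R) = -43/54 + z/54 (M(z, R) = (-43 + z)/54 = (-43 + z)*(1/54) = -43/54 + z/54)
10*(M(V, -14) + 10305) = 10*((-43/54 + (1/54)*98) + 10305) = 10*((-43/54 + 49/27) + 10305) = 10*(55/54 + 10305) = 10*(556525/54) = 2782625/27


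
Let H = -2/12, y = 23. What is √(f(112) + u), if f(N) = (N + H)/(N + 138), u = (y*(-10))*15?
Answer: I*√77614935/150 ≈ 58.733*I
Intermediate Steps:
H = -⅙ (H = (1/12)*(-2) = -⅙ ≈ -0.16667)
u = -3450 (u = (23*(-10))*15 = -230*15 = -3450)
f(N) = (-⅙ + N)/(138 + N) (f(N) = (N - ⅙)/(N + 138) = (-⅙ + N)/(138 + N))
√(f(112) + u) = √((-⅙ + 112)/(138 + 112) - 3450) = √((671/6)/250 - 3450) = √((1/250)*(671/6) - 3450) = √(671/1500 - 3450) = √(-5174329/1500) = I*√77614935/150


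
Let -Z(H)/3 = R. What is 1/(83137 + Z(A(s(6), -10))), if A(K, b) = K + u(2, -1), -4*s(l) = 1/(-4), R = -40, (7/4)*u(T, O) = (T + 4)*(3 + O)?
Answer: 1/83257 ≈ 1.2011e-5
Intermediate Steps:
u(T, O) = 4*(3 + O)*(4 + T)/7 (u(T, O) = 4*((T + 4)*(3 + O))/7 = 4*((4 + T)*(3 + O))/7 = 4*((3 + O)*(4 + T))/7 = 4*(3 + O)*(4 + T)/7)
s(l) = 1/16 (s(l) = -¼/(-4) = -¼*(-¼) = 1/16)
A(K, b) = 48/7 + K (A(K, b) = K + (48/7 + (12/7)*2 + (16/7)*(-1) + (4/7)*(-1)*2) = K + (48/7 + 24/7 - 16/7 - 8/7) = K + 48/7 = 48/7 + K)
Z(H) = 120 (Z(H) = -3*(-40) = 120)
1/(83137 + Z(A(s(6), -10))) = 1/(83137 + 120) = 1/83257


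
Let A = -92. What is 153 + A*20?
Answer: -1687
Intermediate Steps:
153 + A*20 = 153 - 92*20 = 153 - 1840 = -1687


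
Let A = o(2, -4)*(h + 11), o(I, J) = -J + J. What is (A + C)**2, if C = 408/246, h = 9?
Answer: 4624/1681 ≈ 2.7507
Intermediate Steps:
o(I, J) = 0
A = 0 (A = 0*(9 + 11) = 0*20 = 0)
C = 68/41 (C = 408*(1/246) = 68/41 ≈ 1.6585)
(A + C)**2 = (0 + 68/41)**2 = (68/41)**2 = 4624/1681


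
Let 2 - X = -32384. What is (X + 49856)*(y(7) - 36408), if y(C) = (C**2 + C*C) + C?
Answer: -2985631326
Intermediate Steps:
X = 32386 (X = 2 - 1*(-32384) = 2 + 32384 = 32386)
y(C) = C + 2*C**2 (y(C) = (C**2 + C**2) + C = 2*C**2 + C = C + 2*C**2)
(X + 49856)*(y(7) - 36408) = (32386 + 49856)*(7*(1 + 2*7) - 36408) = 82242*(7*(1 + 14) - 36408) = 82242*(7*15 - 36408) = 82242*(105 - 36408) = 82242*(-36303) = -2985631326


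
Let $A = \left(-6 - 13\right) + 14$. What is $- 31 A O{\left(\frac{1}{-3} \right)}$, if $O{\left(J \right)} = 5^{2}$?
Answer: $3875$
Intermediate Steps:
$A = -5$ ($A = -19 + 14 = -5$)
$O{\left(J \right)} = 25$
$- 31 A O{\left(\frac{1}{-3} \right)} = \left(-31\right) \left(-5\right) 25 = 155 \cdot 25 = 3875$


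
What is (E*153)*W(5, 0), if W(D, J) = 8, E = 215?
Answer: 263160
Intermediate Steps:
(E*153)*W(5, 0) = (215*153)*8 = 32895*8 = 263160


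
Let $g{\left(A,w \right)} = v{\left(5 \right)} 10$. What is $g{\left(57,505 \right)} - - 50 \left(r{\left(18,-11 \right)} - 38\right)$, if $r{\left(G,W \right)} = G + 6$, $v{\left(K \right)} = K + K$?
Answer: $-600$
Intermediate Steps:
$v{\left(K \right)} = 2 K$
$r{\left(G,W \right)} = 6 + G$
$g{\left(A,w \right)} = 100$ ($g{\left(A,w \right)} = 2 \cdot 5 \cdot 10 = 10 \cdot 10 = 100$)
$g{\left(57,505 \right)} - - 50 \left(r{\left(18,-11 \right)} - 38\right) = 100 - - 50 \left(\left(6 + 18\right) - 38\right) = 100 - - 50 \left(24 - 38\right) = 100 - \left(-50\right) \left(-14\right) = 100 - 700 = -600$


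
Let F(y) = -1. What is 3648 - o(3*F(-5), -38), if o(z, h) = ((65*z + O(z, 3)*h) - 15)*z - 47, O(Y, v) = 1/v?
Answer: 3027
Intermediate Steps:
o(z, h) = -47 + z*(-15 + 65*z + h/3) (o(z, h) = ((65*z + h/3) - 15)*z - 47 = (-15 + 65*z + h/3)*z - 47 = z*(-15 + 65*z + h/3) - 47 = -47 + z*(-15 + 65*z + h/3))
3648 - o(3*F(-5), -38) = 3648 - (-47 - 45*(-1) + 65*(3*(-1))² + (⅓)*(-38)*(3*(-1))) = 3648 - (-47 - 15*(-3) + 65*(-3)² + (⅓)*(-38)*(-3)) = 3648 - (-47 + 45 + 65*9 + 38) = 3648 - (-47 + 45 + 585 + 38) = 3648 - 1*621 = 3648 - 621 = 3027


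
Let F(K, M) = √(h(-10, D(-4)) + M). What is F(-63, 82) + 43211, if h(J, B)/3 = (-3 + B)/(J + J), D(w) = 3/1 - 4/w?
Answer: 43211 + √8185/10 ≈ 43220.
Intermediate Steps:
D(w) = 3 - 4/w (D(w) = 3*1 - 4/w = 3 - 4/w)
h(J, B) = 3*(-3 + B)/(2*J) (h(J, B) = 3*((-3 + B)/(J + J)) = 3*((-3 + B)/((2*J))) = 3*((-3 + B)*(1/(2*J))) = 3*((-3 + B)/(2*J)) = 3*(-3 + B)/(2*J))
F(K, M) = √(-3/20 + M) (F(K, M) = √((3/2)*(-3 + (3 - 4/(-4)))/(-10) + M) = √((3/2)*(-⅒)*(-3 + (3 - 4*(-¼))) + M) = √((3/2)*(-⅒)*(-3 + (3 + 1)) + M) = √((3/2)*(-⅒)*(-3 + 4) + M) = √((3/2)*(-⅒)*1 + M) = √(-3/20 + M))
F(-63, 82) + 43211 = √(-15 + 100*82)/10 + 43211 = √(-15 + 8200)/10 + 43211 = √8185/10 + 43211 = 43211 + √8185/10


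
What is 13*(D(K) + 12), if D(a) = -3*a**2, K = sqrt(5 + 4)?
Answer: -195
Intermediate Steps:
K = 3 (K = sqrt(9) = 3)
13*(D(K) + 12) = 13*(-3*3**2 + 12) = 13*(-3*9 + 12) = 13*(-27 + 12) = 13*(-15) = -195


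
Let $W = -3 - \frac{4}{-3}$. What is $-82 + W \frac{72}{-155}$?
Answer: $- \frac{2518}{31} \approx -81.226$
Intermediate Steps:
$W = - \frac{5}{3}$ ($W = -3 - - \frac{4}{3} = -3 + \frac{4}{3} = - \frac{5}{3} \approx -1.6667$)
$-82 + W \frac{72}{-155} = -82 - \frac{5 \frac{72}{-155}}{3} = -82 - \frac{5 \cdot 72 \left(- \frac{1}{155}\right)}{3} = -82 - - \frac{24}{31} = -82 + \frac{24}{31} = - \frac{2518}{31}$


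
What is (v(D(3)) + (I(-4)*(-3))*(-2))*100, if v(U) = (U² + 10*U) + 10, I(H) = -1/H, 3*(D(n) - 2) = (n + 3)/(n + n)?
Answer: 36250/9 ≈ 4027.8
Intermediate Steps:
D(n) = 2 + (3 + n)/(6*n) (D(n) = 2 + ((n + 3)/(n + n))/3 = 2 + ((3 + n)/((2*n)))/3 = 2 + ((3 + n)*(1/(2*n)))/3 = 2 + ((3 + n)/(2*n))/3 = 2 + (3 + n)/(6*n))
v(U) = 10 + U² + 10*U
(v(D(3)) + (I(-4)*(-3))*(-2))*100 = ((10 + ((⅙)*(3 + 13*3)/3)² + 10*((⅙)*(3 + 13*3)/3)) + (-1/(-4)*(-3))*(-2))*100 = ((10 + ((⅙)*(⅓)*(3 + 39))² + 10*((⅙)*(⅓)*(3 + 39))) + (-1*(-¼)*(-3))*(-2))*100 = ((10 + ((⅙)*(⅓)*42)² + 10*((⅙)*(⅓)*42)) + ((¼)*(-3))*(-2))*100 = ((10 + (7/3)² + 10*(7/3)) - ¾*(-2))*100 = ((10 + 49/9 + 70/3) + 3/2)*100 = (349/9 + 3/2)*100 = (725/18)*100 = 36250/9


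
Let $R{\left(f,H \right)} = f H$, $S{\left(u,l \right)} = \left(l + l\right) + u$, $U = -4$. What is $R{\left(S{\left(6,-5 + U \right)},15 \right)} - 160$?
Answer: $-340$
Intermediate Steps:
$S{\left(u,l \right)} = u + 2 l$ ($S{\left(u,l \right)} = 2 l + u = u + 2 l$)
$R{\left(f,H \right)} = H f$
$R{\left(S{\left(6,-5 + U \right)},15 \right)} - 160 = 15 \left(6 + 2 \left(-5 - 4\right)\right) - 160 = 15 \left(6 + 2 \left(-9\right)\right) - 160 = 15 \left(6 - 18\right) - 160 = 15 \left(-12\right) - 160 = -180 - 160 = -340$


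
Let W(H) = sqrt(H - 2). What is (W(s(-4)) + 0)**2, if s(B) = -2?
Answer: -4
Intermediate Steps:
W(H) = sqrt(-2 + H)
(W(s(-4)) + 0)**2 = (sqrt(-2 - 2) + 0)**2 = (sqrt(-4) + 0)**2 = (2*I + 0)**2 = (2*I)**2 = -4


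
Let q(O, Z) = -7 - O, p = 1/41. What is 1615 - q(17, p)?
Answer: 1639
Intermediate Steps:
p = 1/41 ≈ 0.024390
1615 - q(17, p) = 1615 - (-7 - 1*17) = 1615 - (-7 - 17) = 1615 - 1*(-24) = 1615 + 24 = 1639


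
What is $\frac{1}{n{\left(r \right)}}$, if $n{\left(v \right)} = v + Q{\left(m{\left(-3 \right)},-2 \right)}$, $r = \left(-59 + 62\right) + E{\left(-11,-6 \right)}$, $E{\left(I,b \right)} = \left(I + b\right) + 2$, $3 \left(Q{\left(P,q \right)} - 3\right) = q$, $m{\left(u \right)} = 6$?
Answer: $- \frac{3}{29} \approx -0.10345$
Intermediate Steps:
$Q{\left(P,q \right)} = 3 + \frac{q}{3}$
$E{\left(I,b \right)} = 2 + I + b$
$r = -12$ ($r = \left(-59 + 62\right) - 15 = 3 - 15 = -12$)
$n{\left(v \right)} = \frac{7}{3} + v$ ($n{\left(v \right)} = v + \left(3 + \frac{1}{3} \left(-2\right)\right) = v + \left(3 - \frac{2}{3}\right) = v + \frac{7}{3} = \frac{7}{3} + v$)
$\frac{1}{n{\left(r \right)}} = \frac{1}{\frac{7}{3} - 12} = \frac{1}{- \frac{29}{3}} = - \frac{3}{29}$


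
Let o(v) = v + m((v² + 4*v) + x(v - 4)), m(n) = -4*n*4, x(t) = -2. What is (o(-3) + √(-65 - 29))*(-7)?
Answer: -539 - 7*I*√94 ≈ -539.0 - 67.868*I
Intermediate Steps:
m(n) = -16*n
o(v) = 32 - 63*v - 16*v² (o(v) = v - 16*((v² + 4*v) - 2) = v - 16*(-2 + v² + 4*v) = v + (32 - 64*v - 16*v²) = 32 - 63*v - 16*v²)
(o(-3) + √(-65 - 29))*(-7) = ((32 - 63*(-3) - 16*(-3)²) + √(-65 - 29))*(-7) = ((32 + 189 - 16*9) + √(-94))*(-7) = ((32 + 189 - 144) + I*√94)*(-7) = (77 + I*√94)*(-7) = -539 - 7*I*√94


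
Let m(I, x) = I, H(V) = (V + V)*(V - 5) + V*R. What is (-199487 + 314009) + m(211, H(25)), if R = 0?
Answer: 114733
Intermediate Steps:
H(V) = 2*V*(-5 + V) (H(V) = (V + V)*(V - 5) + V*0 = (2*V)*(-5 + V) + 0 = 2*V*(-5 + V) + 0 = 2*V*(-5 + V))
(-199487 + 314009) + m(211, H(25)) = (-199487 + 314009) + 211 = 114522 + 211 = 114733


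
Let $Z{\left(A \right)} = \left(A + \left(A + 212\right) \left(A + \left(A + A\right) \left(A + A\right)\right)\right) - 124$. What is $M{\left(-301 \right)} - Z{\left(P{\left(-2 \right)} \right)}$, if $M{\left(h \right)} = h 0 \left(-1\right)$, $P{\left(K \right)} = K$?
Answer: $-2814$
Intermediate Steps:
$Z{\left(A \right)} = -124 + A + \left(212 + A\right) \left(A + 4 A^{2}\right)$ ($Z{\left(A \right)} = \left(A + \left(212 + A\right) \left(A + 2 A 2 A\right)\right) - 124 = \left(A + \left(212 + A\right) \left(A + 4 A^{2}\right)\right) - 124 = -124 + A + \left(212 + A\right) \left(A + 4 A^{2}\right)$)
$M{\left(h \right)} = 0$ ($M{\left(h \right)} = 0 \left(-1\right) = 0$)
$M{\left(-301 \right)} - Z{\left(P{\left(-2 \right)} \right)} = 0 - \left(-124 + 4 \left(-2\right)^{3} + 213 \left(-2\right) + 849 \left(-2\right)^{2}\right) = 0 - \left(-124 + 4 \left(-8\right) - 426 + 849 \cdot 4\right) = 0 - \left(-124 - 32 - 426 + 3396\right) = 0 - 2814 = -2814$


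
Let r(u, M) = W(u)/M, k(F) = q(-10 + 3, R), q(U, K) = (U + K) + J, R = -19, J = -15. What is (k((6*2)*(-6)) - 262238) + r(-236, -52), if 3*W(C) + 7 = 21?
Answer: -20457769/78 ≈ -2.6228e+5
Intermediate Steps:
W(C) = 14/3 (W(C) = -7/3 + (1/3)*21 = -7/3 + 7 = 14/3)
q(U, K) = -15 + K + U (q(U, K) = (U + K) - 15 = (K + U) - 15 = -15 + K + U)
k(F) = -41 (k(F) = -15 - 19 + (-10 + 3) = -15 - 19 - 7 = -41)
r(u, M) = 14/(3*M)
(k((6*2)*(-6)) - 262238) + r(-236, -52) = (-41 - 262238) + (14/3)/(-52) = -262279 + (14/3)*(-1/52) = -262279 - 7/78 = -20457769/78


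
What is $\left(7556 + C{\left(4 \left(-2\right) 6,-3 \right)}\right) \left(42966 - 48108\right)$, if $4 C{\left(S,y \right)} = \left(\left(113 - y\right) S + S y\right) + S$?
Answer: $-31818696$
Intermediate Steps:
$C{\left(S,y \right)} = \frac{S}{4} + \frac{S y}{4} + \frac{S \left(113 - y\right)}{4}$ ($C{\left(S,y \right)} = \frac{\left(\left(113 - y\right) S + S y\right) + S}{4} = \frac{\left(S \left(113 - y\right) + S y\right) + S}{4} = \frac{\left(S y + S \left(113 - y\right)\right) + S}{4} = \frac{S + S y + S \left(113 - y\right)}{4} = \frac{S}{4} + \frac{S y}{4} + \frac{S \left(113 - y\right)}{4}$)
$\left(7556 + C{\left(4 \left(-2\right) 6,-3 \right)}\right) \left(42966 - 48108\right) = \left(7556 + \frac{57 \cdot 4 \left(-2\right) 6}{2}\right) \left(42966 - 48108\right) = \left(7556 + \frac{57 \left(\left(-8\right) 6\right)}{2}\right) \left(-5142\right) = \left(7556 + \frac{57}{2} \left(-48\right)\right) \left(-5142\right) = \left(7556 - 1368\right) \left(-5142\right) = 6188 \left(-5142\right) = -31818696$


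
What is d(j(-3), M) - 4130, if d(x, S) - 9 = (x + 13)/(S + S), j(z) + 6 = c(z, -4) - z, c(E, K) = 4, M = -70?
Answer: -41211/10 ≈ -4121.1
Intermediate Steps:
j(z) = -2 - z (j(z) = -6 + (4 - z) = -2 - z)
d(x, S) = 9 + (13 + x)/(2*S) (d(x, S) = 9 + (x + 13)/(S + S) = 9 + (13 + x)/((2*S)) = 9 + (13 + x)*(1/(2*S)) = 9 + (13 + x)/(2*S))
d(j(-3), M) - 4130 = (½)*(13 + (-2 - 1*(-3)) + 18*(-70))/(-70) - 4130 = (½)*(-1/70)*(13 + (-2 + 3) - 1260) - 4130 = (½)*(-1/70)*(13 + 1 - 1260) - 4130 = (½)*(-1/70)*(-1246) - 4130 = 89/10 - 4130 = -41211/10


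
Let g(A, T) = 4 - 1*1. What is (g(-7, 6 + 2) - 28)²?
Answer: 625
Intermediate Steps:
g(A, T) = 3 (g(A, T) = 4 - 1 = 3)
(g(-7, 6 + 2) - 28)² = (3 - 28)² = (-25)² = 625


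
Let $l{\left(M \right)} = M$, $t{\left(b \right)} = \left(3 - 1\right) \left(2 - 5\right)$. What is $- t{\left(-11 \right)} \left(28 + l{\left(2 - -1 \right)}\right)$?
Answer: $186$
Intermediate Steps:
$t{\left(b \right)} = -6$ ($t{\left(b \right)} = 2 \left(-3\right) = -6$)
$- t{\left(-11 \right)} \left(28 + l{\left(2 - -1 \right)}\right) = - \left(-6\right) \left(28 + \left(2 - -1\right)\right) = - \left(-6\right) \left(28 + \left(2 + 1\right)\right) = - \left(-6\right) \left(28 + 3\right) = - \left(-6\right) 31 = \left(-1\right) \left(-186\right) = 186$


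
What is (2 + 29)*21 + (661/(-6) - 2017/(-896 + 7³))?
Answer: 1806587/3318 ≈ 544.48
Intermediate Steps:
(2 + 29)*21 + (661/(-6) - 2017/(-896 + 7³)) = 31*21 + (661*(-⅙) - 2017/(-896 + 343)) = 651 + (-661/6 - 2017/(-553)) = 651 + (-661/6 - 2017*(-1/553)) = 651 + (-661/6 + 2017/553) = 651 - 353431/3318 = 1806587/3318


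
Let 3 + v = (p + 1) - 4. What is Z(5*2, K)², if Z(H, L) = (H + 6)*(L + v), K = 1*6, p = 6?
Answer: 9216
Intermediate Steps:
v = 0 (v = -3 + ((6 + 1) - 4) = -3 + (7 - 4) = -3 + 3 = 0)
K = 6
Z(H, L) = L*(6 + H) (Z(H, L) = (H + 6)*(L + 0) = (6 + H)*L = L*(6 + H))
Z(5*2, K)² = (6*(6 + 5*2))² = (6*(6 + 10))² = (6*16)² = 96² = 9216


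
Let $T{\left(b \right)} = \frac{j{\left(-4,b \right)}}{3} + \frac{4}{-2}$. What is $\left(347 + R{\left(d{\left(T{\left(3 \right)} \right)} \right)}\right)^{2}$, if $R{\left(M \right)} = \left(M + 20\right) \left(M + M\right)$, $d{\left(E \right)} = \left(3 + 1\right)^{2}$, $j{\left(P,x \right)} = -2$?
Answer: $2247001$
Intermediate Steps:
$T{\left(b \right)} = - \frac{8}{3}$ ($T{\left(b \right)} = - \frac{2}{3} + \frac{4}{-2} = \left(-2\right) \frac{1}{3} + 4 \left(- \frac{1}{2}\right) = - \frac{2}{3} - 2 = - \frac{8}{3}$)
$d{\left(E \right)} = 16$ ($d{\left(E \right)} = 4^{2} = 16$)
$R{\left(M \right)} = 2 M \left(20 + M\right)$ ($R{\left(M \right)} = \left(20 + M\right) 2 M = 2 M \left(20 + M\right)$)
$\left(347 + R{\left(d{\left(T{\left(3 \right)} \right)} \right)}\right)^{2} = \left(347 + 2 \cdot 16 \left(20 + 16\right)\right)^{2} = \left(347 + 2 \cdot 16 \cdot 36\right)^{2} = \left(347 + 1152\right)^{2} = 1499^{2} = 2247001$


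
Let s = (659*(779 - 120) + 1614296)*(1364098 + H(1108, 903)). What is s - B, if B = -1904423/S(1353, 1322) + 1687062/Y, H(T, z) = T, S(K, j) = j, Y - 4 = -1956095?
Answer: 7232209381593560392781/2585952302 ≈ 2.7967e+12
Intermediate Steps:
Y = -1956091 (Y = 4 - 1956095 = -1956091)
s = 2796729611862 (s = (659*(779 - 120) + 1614296)*(1364098 + 1108) = (659*659 + 1614296)*1365206 = (434281 + 1614296)*1365206 = 2048577*1365206 = 2796729611862)
B = -3727454986457/2585952302 (B = -1904423/1322 + 1687062/(-1956091) = -1904423*1/1322 + 1687062*(-1/1956091) = -1904423/1322 - 1687062/1956091 = -3727454986457/2585952302 ≈ -1441.4)
s - B = 2796729611862 - 1*(-3727454986457/2585952302) = 2796729611862 + 3727454986457/2585952302 = 7232209381593560392781/2585952302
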